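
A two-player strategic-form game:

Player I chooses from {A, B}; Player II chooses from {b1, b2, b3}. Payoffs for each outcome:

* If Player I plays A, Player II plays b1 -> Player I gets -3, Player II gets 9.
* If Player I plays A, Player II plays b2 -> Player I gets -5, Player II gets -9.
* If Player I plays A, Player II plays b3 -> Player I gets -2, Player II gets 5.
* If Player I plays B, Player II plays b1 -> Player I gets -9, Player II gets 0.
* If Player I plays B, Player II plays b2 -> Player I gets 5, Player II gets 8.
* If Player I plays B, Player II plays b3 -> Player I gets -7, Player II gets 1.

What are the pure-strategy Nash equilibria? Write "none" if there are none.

(A, b1): Player I gets -3, best alternative -9; Player II gets 9, best alternative 5. No profitable deviation — NE.
(A, b2): Player I can switch to B (-5 → 5). Not NE.
(A, b3): Player II can switch to b1 (5 → 9). Not NE.
(B, b1): Player I can switch to A (-9 → -3). Not NE.
(B, b2): Player I gets 5, best alternative -5; Player II gets 8, best alternative 1. No profitable deviation — NE.
(B, b3): Player I can switch to A (-7 → -2). Not NE.

The pure Nash equilibria are (A, b1), (B, b2).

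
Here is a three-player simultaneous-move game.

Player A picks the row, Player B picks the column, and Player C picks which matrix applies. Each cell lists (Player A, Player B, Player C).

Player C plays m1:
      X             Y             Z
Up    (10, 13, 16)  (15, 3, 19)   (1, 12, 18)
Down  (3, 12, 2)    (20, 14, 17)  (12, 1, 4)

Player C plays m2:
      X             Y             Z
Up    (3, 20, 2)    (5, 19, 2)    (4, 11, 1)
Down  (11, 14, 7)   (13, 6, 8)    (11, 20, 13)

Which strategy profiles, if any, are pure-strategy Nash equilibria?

Pure-strategy Nash equilibria: (Up, X, m1) and (Down, Y, m1) and (Down, Z, m2)

Mark each player's best response to every combination of opponents' strategies; a profile where every player is best-responding is a pure Nash equilibrium.
Player A against (X, m1): payoffs 10, 3 → best response Up.
Player A against (X, m2): payoffs 3, 11 → best response Down.
Player A against (Y, m1): payoffs 15, 20 → best response Down.
Player A against (Y, m2): payoffs 5, 13 → best response Down.
Player A against (Z, m1): payoffs 1, 12 → best response Down.
Player A against (Z, m2): payoffs 4, 11 → best response Down.
Player B against (Up, m1): payoffs 13, 3, 12 → best response X.
Player B against (Up, m2): payoffs 20, 19, 11 → best response X.
Player B against (Down, m1): payoffs 12, 14, 1 → best response Y.
Player B against (Down, m2): payoffs 14, 6, 20 → best response Z.
Player C against (Up, X): payoffs 16, 2 → best response m1.
Player C against (Up, Y): payoffs 19, 2 → best response m1.
Player C against (Up, Z): payoffs 18, 1 → best response m1.
Player C against (Down, X): payoffs 2, 7 → best response m2.
Player C against (Down, Y): payoffs 17, 8 → best response m1.
Player C against (Down, Z): payoffs 4, 13 → best response m2.
Mutual best responses: (Up, X, m1); (Down, Y, m1); (Down, Z, m2).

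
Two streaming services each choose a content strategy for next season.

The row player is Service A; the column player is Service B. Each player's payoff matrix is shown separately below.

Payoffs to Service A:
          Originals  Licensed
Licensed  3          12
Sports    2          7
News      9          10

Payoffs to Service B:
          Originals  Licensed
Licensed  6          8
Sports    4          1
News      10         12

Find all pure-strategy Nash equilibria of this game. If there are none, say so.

The unique pure-strategy Nash equilibrium is (Licensed, Licensed).

(Licensed, Originals): Service A can switch to News (3 → 9). Not NE.
(Licensed, Licensed): Service A gets 12, best alternative 10; Service B gets 8, best alternative 6. No profitable deviation — NE.
(Sports, Originals): Service A can switch to Licensed (2 → 3). Not NE.
(Sports, Licensed): Service A can switch to Licensed (7 → 12). Not NE.
(News, Originals): Service B can switch to Licensed (10 → 12). Not NE.
(News, Licensed): Service A can switch to Licensed (10 → 12). Not NE.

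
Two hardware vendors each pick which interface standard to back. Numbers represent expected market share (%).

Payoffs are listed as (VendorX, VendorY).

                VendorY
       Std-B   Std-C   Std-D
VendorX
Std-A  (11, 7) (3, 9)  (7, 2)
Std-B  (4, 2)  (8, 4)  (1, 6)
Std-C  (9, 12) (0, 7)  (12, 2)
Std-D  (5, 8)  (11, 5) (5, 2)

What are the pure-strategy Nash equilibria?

VendorX against Std-B: payoffs 11, 4, 9, 5 → best response Std-A.
VendorX against Std-C: payoffs 3, 8, 0, 11 → best response Std-D.
VendorX against Std-D: payoffs 7, 1, 12, 5 → best response Std-C.
VendorY against Std-A: payoffs 7, 9, 2 → best response Std-C.
VendorY against Std-B: payoffs 2, 4, 6 → best response Std-D.
VendorY against Std-C: payoffs 12, 7, 2 → best response Std-B.
VendorY against Std-D: payoffs 8, 5, 2 → best response Std-B.
No profile is a mutual best response for all players.

There is no pure-strategy Nash equilibrium.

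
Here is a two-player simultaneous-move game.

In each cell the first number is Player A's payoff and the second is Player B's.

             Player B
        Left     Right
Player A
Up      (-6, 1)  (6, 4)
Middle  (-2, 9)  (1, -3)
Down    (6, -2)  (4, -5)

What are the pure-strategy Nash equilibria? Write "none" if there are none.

Pure-strategy Nash equilibria: (Up, Right), (Down, Left)

For each strategy profile, look for a profitable unilateral deviation.
(Up, Left): Player A can switch to Middle (-6 → -2). Not NE.
(Up, Right): Player A gets 6, best alternative 4; Player B gets 4, best alternative 1. No profitable deviation — NE.
(Middle, Left): Player A can switch to Down (-2 → 6). Not NE.
(Middle, Right): Player A can switch to Up (1 → 6). Not NE.
(Down, Left): Player A gets 6, best alternative -2; Player B gets -2, best alternative -5. No profitable deviation — NE.
(Down, Right): Player A can switch to Up (4 → 6). Not NE.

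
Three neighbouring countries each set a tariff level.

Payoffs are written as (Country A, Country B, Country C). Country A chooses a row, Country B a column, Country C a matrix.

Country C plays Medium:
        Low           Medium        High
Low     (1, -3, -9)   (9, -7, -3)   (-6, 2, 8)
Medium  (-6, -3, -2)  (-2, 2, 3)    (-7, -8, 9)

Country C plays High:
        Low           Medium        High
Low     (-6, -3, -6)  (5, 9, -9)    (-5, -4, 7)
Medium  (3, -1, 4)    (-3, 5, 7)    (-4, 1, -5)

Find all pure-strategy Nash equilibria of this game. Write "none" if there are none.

(Low, Low, Medium): Country B can switch to High (-3 → 2). Not NE.
(Low, Low, High): Country A can switch to Medium (-6 → 3). Not NE.
(Low, Medium, Medium): Country B can switch to Low (-7 → -3). Not NE.
(Low, Medium, High): Country C can switch to Medium (-9 → -3). Not NE.
(Low, High, Medium): Country A gets -6, best alternative -7; Country B gets 2, best alternative -3; Country C gets 8, best alternative 7. No profitable deviation — NE.
(Low, High, High): Country A can switch to Medium (-5 → -4). Not NE.
(Medium, Low, Medium): Country A can switch to Low (-6 → 1). Not NE.
(Medium, Low, High): Country B can switch to Medium (-1 → 5). Not NE.
(Medium, Medium, Medium): Country A can switch to Low (-2 → 9). Not NE.
(Medium, Medium, High): Country A can switch to Low (-3 → 5). Not NE.
(Medium, High, Medium): Country A can switch to Low (-7 → -6). Not NE.
(Medium, High, High): Country B can switch to Medium (1 → 5). Not NE.

Pure NE: (Low, High, Medium)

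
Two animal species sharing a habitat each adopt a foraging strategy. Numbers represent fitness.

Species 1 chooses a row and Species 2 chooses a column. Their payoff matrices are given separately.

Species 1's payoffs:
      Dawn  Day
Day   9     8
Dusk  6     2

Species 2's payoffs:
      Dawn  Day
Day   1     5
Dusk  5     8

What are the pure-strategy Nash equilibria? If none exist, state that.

Mark each player's best response to every combination of opponents' strategies; a profile where every player is best-responding is a pure Nash equilibrium.
Species 1 against Dawn: payoffs 9, 6 → best response Day.
Species 1 against Day: payoffs 8, 2 → best response Day.
Species 2 against Day: payoffs 1, 5 → best response Day.
Species 2 against Dusk: payoffs 5, 8 → best response Day.
Mutual best responses: (Day, Day).

(Day, Day)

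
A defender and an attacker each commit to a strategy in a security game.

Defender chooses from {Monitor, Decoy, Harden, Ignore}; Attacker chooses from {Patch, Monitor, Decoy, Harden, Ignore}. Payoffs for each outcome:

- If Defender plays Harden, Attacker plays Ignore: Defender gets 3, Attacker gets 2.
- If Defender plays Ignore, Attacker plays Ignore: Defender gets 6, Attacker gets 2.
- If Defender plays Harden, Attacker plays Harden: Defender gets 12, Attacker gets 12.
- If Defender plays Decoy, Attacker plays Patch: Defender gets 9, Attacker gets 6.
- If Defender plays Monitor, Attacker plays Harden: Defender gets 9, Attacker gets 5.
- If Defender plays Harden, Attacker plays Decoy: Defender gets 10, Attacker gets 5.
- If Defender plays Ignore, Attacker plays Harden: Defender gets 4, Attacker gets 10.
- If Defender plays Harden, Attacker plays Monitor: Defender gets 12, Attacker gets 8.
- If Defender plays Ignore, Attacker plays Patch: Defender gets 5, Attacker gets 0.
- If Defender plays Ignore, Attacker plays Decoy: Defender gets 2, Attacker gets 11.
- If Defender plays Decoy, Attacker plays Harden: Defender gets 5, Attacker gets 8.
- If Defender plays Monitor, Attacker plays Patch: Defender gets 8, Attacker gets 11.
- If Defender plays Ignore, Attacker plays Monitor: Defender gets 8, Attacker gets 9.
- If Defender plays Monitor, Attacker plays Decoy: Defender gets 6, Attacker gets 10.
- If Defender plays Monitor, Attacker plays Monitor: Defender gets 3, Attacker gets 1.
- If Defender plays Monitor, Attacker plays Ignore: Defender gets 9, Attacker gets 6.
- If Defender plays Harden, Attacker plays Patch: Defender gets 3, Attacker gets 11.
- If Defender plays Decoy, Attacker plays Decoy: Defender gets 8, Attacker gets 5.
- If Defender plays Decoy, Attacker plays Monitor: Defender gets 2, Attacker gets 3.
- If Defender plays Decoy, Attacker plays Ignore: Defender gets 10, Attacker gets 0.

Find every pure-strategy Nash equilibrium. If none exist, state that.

For each strategy profile, look for a profitable unilateral deviation.
(Monitor, Patch): Defender can switch to Decoy (8 → 9). Not NE.
(Monitor, Monitor): Defender can switch to Harden (3 → 12). Not NE.
(Monitor, Decoy): Defender can switch to Decoy (6 → 8). Not NE.
(Monitor, Harden): Defender can switch to Harden (9 → 12). Not NE.
(Monitor, Ignore): Defender can switch to Decoy (9 → 10). Not NE.
(Decoy, Patch): Attacker can switch to Harden (6 → 8). Not NE.
(Decoy, Monitor): Defender can switch to Monitor (2 → 3). Not NE.
(Decoy, Decoy): Defender can switch to Harden (8 → 10). Not NE.
(Harden, Harden): Defender gets 12, best alternative 9; Attacker gets 12, best alternative 11. No profitable deviation — NE.
(The remaining 11 profiles each have a profitable deviation by the same check.)

The unique pure-strategy Nash equilibrium is (Harden, Harden).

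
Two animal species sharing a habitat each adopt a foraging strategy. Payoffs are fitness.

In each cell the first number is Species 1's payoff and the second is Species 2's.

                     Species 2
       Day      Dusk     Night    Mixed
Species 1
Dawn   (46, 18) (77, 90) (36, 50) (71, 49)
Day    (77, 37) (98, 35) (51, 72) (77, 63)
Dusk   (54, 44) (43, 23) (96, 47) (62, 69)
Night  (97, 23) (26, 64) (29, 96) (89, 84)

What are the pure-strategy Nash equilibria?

Species 1 against Day: payoffs 46, 77, 54, 97 → best response Night.
Species 1 against Dusk: payoffs 77, 98, 43, 26 → best response Day.
Species 1 against Night: payoffs 36, 51, 96, 29 → best response Dusk.
Species 1 against Mixed: payoffs 71, 77, 62, 89 → best response Night.
Species 2 against Dawn: payoffs 18, 90, 50, 49 → best response Dusk.
Species 2 against Day: payoffs 37, 35, 72, 63 → best response Night.
Species 2 against Dusk: payoffs 44, 23, 47, 69 → best response Mixed.
Species 2 against Night: payoffs 23, 64, 96, 84 → best response Night.
No profile is a mutual best response for all players.

No pure-strategy Nash equilibrium.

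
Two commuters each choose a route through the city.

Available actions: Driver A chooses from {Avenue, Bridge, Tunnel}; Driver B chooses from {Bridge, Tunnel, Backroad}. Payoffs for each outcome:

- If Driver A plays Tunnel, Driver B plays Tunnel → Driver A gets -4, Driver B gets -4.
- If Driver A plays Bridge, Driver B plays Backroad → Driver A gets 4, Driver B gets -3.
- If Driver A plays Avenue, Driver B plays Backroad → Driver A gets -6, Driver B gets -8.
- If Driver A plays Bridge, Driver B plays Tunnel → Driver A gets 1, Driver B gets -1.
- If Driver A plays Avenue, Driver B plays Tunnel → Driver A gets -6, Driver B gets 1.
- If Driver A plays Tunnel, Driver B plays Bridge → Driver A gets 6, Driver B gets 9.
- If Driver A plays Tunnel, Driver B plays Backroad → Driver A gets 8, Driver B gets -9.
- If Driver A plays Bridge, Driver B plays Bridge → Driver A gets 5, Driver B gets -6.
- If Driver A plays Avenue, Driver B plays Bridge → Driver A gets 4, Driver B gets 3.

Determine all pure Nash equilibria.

Pure-strategy Nash equilibria: (Bridge, Tunnel); (Tunnel, Bridge)

Check each profile: it is a Nash equilibrium iff no player can strictly gain by switching unilaterally.
(Avenue, Bridge): Driver A can switch to Bridge (4 → 5). Not NE.
(Avenue, Tunnel): Driver A can switch to Bridge (-6 → 1). Not NE.
(Avenue, Backroad): Driver A can switch to Bridge (-6 → 4). Not NE.
(Bridge, Bridge): Driver A can switch to Tunnel (5 → 6). Not NE.
(Bridge, Tunnel): Driver A gets 1, best alternative -4; Driver B gets -1, best alternative -3. No profitable deviation — NE.
(Bridge, Backroad): Driver A can switch to Tunnel (4 → 8). Not NE.
(Tunnel, Bridge): Driver A gets 6, best alternative 5; Driver B gets 9, best alternative -4. No profitable deviation — NE.
(Tunnel, Tunnel): Driver A can switch to Bridge (-4 → 1). Not NE.
(The remaining 1 profile has a profitable deviation by the same check.)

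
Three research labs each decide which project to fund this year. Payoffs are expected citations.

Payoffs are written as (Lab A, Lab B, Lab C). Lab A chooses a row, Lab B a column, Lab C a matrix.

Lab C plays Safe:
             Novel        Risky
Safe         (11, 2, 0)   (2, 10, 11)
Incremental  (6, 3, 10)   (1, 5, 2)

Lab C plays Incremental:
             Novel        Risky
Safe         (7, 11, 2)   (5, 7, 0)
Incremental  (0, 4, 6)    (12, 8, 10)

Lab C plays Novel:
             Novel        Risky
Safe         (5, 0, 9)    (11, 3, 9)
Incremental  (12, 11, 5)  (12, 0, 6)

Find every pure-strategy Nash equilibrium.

The pure Nash equilibria are (Safe, Risky, Safe) and (Incremental, Risky, Incremental).

Lab A against (Novel, Safe): payoffs 11, 6 → best response Safe.
Lab A against (Novel, Incremental): payoffs 7, 0 → best response Safe.
Lab A against (Novel, Novel): payoffs 5, 12 → best response Incremental.
Lab A against (Risky, Safe): payoffs 2, 1 → best response Safe.
Lab A against (Risky, Incremental): payoffs 5, 12 → best response Incremental.
Lab A against (Risky, Novel): payoffs 11, 12 → best response Incremental.
Lab B against (Safe, Safe): payoffs 2, 10 → best response Risky.
Lab B against (Safe, Incremental): payoffs 11, 7 → best response Novel.
Lab B against (Safe, Novel): payoffs 0, 3 → best response Risky.
Lab B against (Incremental, Safe): payoffs 3, 5 → best response Risky.
Lab B against (Incremental, Incremental): payoffs 4, 8 → best response Risky.
Lab B against (Incremental, Novel): payoffs 11, 0 → best response Novel.
Lab C against (Safe, Novel): payoffs 0, 2, 9 → best response Novel.
Lab C against (Safe, Risky): payoffs 11, 0, 9 → best response Safe.
Lab C against (Incremental, Novel): payoffs 10, 6, 5 → best response Safe.
Lab C against (Incremental, Risky): payoffs 2, 10, 6 → best response Incremental.
Mutual best responses: (Safe, Risky, Safe); (Incremental, Risky, Incremental).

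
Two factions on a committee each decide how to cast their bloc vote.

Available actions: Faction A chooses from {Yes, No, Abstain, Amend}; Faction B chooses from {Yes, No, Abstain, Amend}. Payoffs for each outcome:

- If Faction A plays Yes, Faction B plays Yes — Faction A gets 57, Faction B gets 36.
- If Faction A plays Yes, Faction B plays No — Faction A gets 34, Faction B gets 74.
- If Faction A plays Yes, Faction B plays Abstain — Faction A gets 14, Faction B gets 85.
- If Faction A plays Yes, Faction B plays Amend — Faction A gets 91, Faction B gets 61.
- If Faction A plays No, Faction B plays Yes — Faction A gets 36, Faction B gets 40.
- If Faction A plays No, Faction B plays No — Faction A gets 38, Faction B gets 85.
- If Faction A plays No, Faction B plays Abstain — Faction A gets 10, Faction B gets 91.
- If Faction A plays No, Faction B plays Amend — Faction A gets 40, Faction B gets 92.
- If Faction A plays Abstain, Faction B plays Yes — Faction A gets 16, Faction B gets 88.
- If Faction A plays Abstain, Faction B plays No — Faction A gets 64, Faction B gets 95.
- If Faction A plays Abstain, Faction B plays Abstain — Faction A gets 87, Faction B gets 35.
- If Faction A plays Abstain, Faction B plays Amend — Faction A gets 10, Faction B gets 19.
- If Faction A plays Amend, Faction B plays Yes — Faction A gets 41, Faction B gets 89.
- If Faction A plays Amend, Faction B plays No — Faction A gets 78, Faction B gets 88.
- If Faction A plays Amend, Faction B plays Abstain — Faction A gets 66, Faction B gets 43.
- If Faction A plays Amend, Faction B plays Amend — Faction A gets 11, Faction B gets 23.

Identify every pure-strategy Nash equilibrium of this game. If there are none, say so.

(Yes, Yes): Faction B can switch to No (36 → 74). Not NE.
(Yes, No): Faction A can switch to No (34 → 38). Not NE.
(Yes, Abstain): Faction A can switch to Abstain (14 → 87). Not NE.
(Yes, Amend): Faction B can switch to No (61 → 74). Not NE.
(No, Yes): Faction A can switch to Yes (36 → 57). Not NE.
(No, No): Faction A can switch to Abstain (38 → 64). Not NE.
(The remaining 10 profiles each have a profitable deviation by the same check.)

There is no pure-strategy Nash equilibrium.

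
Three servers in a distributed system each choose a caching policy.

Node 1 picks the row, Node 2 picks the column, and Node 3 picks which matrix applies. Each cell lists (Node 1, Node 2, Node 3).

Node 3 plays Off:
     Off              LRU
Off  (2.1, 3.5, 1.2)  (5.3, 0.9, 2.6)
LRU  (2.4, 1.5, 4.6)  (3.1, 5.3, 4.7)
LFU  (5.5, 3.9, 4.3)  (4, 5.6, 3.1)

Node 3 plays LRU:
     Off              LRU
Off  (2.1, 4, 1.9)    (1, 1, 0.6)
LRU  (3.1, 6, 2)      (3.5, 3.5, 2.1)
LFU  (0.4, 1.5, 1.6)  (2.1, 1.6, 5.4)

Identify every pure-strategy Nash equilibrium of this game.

none

Node 1 against (Off, Off): payoffs 2.1, 2.4, 5.5 → best response LFU.
Node 1 against (Off, LRU): payoffs 2.1, 3.1, 0.4 → best response LRU.
Node 1 against (LRU, Off): payoffs 5.3, 3.1, 4 → best response Off.
Node 1 against (LRU, LRU): payoffs 1, 3.5, 2.1 → best response LRU.
Node 2 against (Off, Off): payoffs 3.5, 0.9 → best response Off.
Node 2 against (Off, LRU): payoffs 4, 1 → best response Off.
Node 2 against (LRU, Off): payoffs 1.5, 5.3 → best response LRU.
Node 2 against (LRU, LRU): payoffs 6, 3.5 → best response Off.
Node 2 against (LFU, Off): payoffs 3.9, 5.6 → best response LRU.
Node 2 against (LFU, LRU): payoffs 1.5, 1.6 → best response LRU.
Node 3 against (Off, Off): payoffs 1.2, 1.9 → best response LRU.
Node 3 against (Off, LRU): payoffs 2.6, 0.6 → best response Off.
Node 3 against (LRU, Off): payoffs 4.6, 2 → best response Off.
Node 3 against (LRU, LRU): payoffs 4.7, 2.1 → best response Off.
Node 3 against (LFU, Off): payoffs 4.3, 1.6 → best response Off.
Node 3 against (LFU, LRU): payoffs 3.1, 5.4 → best response LRU.
No profile is a mutual best response for all players.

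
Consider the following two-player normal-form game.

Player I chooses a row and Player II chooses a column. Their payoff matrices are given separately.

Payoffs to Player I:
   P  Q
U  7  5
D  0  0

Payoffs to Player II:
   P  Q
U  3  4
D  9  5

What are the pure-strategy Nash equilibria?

(U, P): Player II can switch to Q (3 → 4). Not NE.
(U, Q): Player I gets 5, best alternative 0; Player II gets 4, best alternative 3. No profitable deviation — NE.
(D, P): Player I can switch to U (0 → 7). Not NE.
(D, Q): Player I can switch to U (0 → 5). Not NE.

Pure NE: (U, Q)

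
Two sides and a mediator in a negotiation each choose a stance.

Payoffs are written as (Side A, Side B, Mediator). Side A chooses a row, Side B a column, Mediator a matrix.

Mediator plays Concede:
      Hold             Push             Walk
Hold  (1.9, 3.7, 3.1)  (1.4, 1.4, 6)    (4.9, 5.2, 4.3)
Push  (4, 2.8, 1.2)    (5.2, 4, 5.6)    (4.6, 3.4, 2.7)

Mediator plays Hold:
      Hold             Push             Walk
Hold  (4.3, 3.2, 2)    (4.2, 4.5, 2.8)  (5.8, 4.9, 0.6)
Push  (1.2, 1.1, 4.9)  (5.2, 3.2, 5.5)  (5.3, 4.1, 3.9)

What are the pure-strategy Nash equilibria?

(Hold, Hold, Concede): Side A can switch to Push (1.9 → 4). Not NE.
(Hold, Hold, Hold): Side B can switch to Push (3.2 → 4.5). Not NE.
(Hold, Push, Concede): Side A can switch to Push (1.4 → 5.2). Not NE.
(Hold, Push, Hold): Side A can switch to Push (4.2 → 5.2). Not NE.
(Hold, Walk, Concede): Side A gets 4.9, best alternative 4.6; Side B gets 5.2, best alternative 3.7; Mediator gets 4.3, best alternative 0.6. No profitable deviation — NE.
(Hold, Walk, Hold): Mediator can switch to Concede (0.6 → 4.3). Not NE.
(Push, Hold, Concede): Side B can switch to Push (2.8 → 4). Not NE.
(Push, Hold, Hold): Side A can switch to Hold (1.2 → 4.3). Not NE.
(Push, Push, Concede): Side A gets 5.2, best alternative 1.4; Side B gets 4, best alternative 3.4; Mediator gets 5.6, best alternative 5.5. No profitable deviation — NE.
(Push, Push, Hold): Side B can switch to Walk (3.2 → 4.1). Not NE.
(The remaining 2 profiles each have a profitable deviation by the same check.)

(Hold, Walk, Concede) and (Push, Push, Concede)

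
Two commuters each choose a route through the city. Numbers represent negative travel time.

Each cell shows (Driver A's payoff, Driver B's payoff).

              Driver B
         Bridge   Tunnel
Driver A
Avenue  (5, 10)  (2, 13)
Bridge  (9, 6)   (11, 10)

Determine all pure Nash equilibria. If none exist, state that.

Pure NE: (Bridge, Tunnel)

Mark each player's best response to every combination of opponents' strategies; a profile where every player is best-responding is a pure Nash equilibrium.
Driver A against Bridge: payoffs 5, 9 → best response Bridge.
Driver A against Tunnel: payoffs 2, 11 → best response Bridge.
Driver B against Avenue: payoffs 10, 13 → best response Tunnel.
Driver B against Bridge: payoffs 6, 10 → best response Tunnel.
Mutual best responses: (Bridge, Tunnel).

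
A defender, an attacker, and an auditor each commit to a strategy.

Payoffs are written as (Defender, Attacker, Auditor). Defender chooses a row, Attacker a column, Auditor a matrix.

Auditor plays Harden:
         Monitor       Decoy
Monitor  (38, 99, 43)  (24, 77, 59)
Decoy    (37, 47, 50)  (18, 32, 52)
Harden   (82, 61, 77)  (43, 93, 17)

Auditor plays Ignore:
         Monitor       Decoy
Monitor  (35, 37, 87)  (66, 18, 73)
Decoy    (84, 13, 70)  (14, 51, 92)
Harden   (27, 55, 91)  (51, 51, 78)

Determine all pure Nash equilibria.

(Monitor, Monitor, Harden): Defender can switch to Harden (38 → 82). Not NE.
(Monitor, Monitor, Ignore): Defender can switch to Decoy (35 → 84). Not NE.
(Monitor, Decoy, Harden): Defender can switch to Harden (24 → 43). Not NE.
(Monitor, Decoy, Ignore): Attacker can switch to Monitor (18 → 37). Not NE.
(Decoy, Monitor, Harden): Defender can switch to Monitor (37 → 38). Not NE.
(Decoy, Monitor, Ignore): Attacker can switch to Decoy (13 → 51). Not NE.
(Decoy, Decoy, Harden): Defender can switch to Monitor (18 → 24). Not NE.
(Decoy, Decoy, Ignore): Defender can switch to Monitor (14 → 66). Not NE.
(The remaining 4 profiles each have a profitable deviation by the same check.)

This game has no pure Nash equilibrium.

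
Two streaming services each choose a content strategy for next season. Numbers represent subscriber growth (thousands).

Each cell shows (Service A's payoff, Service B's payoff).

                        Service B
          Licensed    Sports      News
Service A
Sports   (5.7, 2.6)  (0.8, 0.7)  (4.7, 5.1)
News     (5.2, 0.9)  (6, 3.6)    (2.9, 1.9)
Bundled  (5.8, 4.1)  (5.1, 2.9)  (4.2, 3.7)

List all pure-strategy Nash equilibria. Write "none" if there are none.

Service A against Licensed: payoffs 5.7, 5.2, 5.8 → best response Bundled.
Service A against Sports: payoffs 0.8, 6, 5.1 → best response News.
Service A against News: payoffs 4.7, 2.9, 4.2 → best response Sports.
Service B against Sports: payoffs 2.6, 0.7, 5.1 → best response News.
Service B against News: payoffs 0.9, 3.6, 1.9 → best response Sports.
Service B against Bundled: payoffs 4.1, 2.9, 3.7 → best response Licensed.
Mutual best responses: (Sports, News); (News, Sports); (Bundled, Licensed).

The pure Nash equilibria are (Sports, News); (News, Sports); (Bundled, Licensed).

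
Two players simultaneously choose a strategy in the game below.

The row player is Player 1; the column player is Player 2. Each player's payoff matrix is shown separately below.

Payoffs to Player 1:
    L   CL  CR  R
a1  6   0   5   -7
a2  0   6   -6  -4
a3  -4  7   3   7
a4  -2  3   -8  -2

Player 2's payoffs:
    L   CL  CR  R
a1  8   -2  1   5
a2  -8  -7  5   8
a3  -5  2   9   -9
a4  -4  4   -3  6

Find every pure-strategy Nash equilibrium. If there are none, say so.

(a1, L)

Player 1 against L: payoffs 6, 0, -4, -2 → best response a1.
Player 1 against CL: payoffs 0, 6, 7, 3 → best response a3.
Player 1 against CR: payoffs 5, -6, 3, -8 → best response a1.
Player 1 against R: payoffs -7, -4, 7, -2 → best response a3.
Player 2 against a1: payoffs 8, -2, 1, 5 → best response L.
Player 2 against a2: payoffs -8, -7, 5, 8 → best response R.
Player 2 against a3: payoffs -5, 2, 9, -9 → best response CR.
Player 2 against a4: payoffs -4, 4, -3, 6 → best response R.
Mutual best responses: (a1, L).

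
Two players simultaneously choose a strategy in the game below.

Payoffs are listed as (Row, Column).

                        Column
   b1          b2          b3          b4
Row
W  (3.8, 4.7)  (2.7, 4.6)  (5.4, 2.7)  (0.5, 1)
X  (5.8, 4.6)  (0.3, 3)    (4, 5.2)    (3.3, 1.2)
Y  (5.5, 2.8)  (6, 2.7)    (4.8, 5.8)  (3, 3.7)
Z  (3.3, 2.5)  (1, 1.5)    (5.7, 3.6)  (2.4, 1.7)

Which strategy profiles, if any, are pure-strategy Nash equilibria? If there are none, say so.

Pure NE: (Z, b3)

Mark each player's best response to every combination of opponents' strategies; a profile where every player is best-responding is a pure Nash equilibrium.
Row against b1: payoffs 3.8, 5.8, 5.5, 3.3 → best response X.
Row against b2: payoffs 2.7, 0.3, 6, 1 → best response Y.
Row against b3: payoffs 5.4, 4, 4.8, 5.7 → best response Z.
Row against b4: payoffs 0.5, 3.3, 3, 2.4 → best response X.
Column against W: payoffs 4.7, 4.6, 2.7, 1 → best response b1.
Column against X: payoffs 4.6, 3, 5.2, 1.2 → best response b3.
Column against Y: payoffs 2.8, 2.7, 5.8, 3.7 → best response b3.
Column against Z: payoffs 2.5, 1.5, 3.6, 1.7 → best response b3.
Mutual best responses: (Z, b3).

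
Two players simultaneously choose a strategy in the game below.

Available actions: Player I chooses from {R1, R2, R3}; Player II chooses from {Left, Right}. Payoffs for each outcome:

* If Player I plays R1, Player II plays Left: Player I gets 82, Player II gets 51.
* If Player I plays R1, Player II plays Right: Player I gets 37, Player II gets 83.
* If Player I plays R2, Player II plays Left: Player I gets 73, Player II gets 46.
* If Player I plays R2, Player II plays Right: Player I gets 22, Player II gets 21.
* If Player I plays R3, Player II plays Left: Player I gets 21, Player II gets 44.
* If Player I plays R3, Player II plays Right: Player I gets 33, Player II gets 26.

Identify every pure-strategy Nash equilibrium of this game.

Player I against Left: payoffs 82, 73, 21 → best response R1.
Player I against Right: payoffs 37, 22, 33 → best response R1.
Player II against R1: payoffs 51, 83 → best response Right.
Player II against R2: payoffs 46, 21 → best response Left.
Player II against R3: payoffs 44, 26 → best response Left.
Mutual best responses: (R1, Right).

Pure NE: (R1, Right)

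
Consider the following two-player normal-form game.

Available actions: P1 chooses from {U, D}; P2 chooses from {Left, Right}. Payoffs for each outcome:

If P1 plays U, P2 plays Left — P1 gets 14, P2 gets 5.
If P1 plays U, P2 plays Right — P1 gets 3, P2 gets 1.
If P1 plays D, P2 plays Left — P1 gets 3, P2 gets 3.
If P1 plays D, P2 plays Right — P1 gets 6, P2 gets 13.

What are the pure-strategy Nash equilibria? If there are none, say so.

Pure-strategy Nash equilibria: (U, Left); (D, Right)

Mark each player's best response to every combination of opponents' strategies; a profile where every player is best-responding is a pure Nash equilibrium.
P1 against Left: payoffs 14, 3 → best response U.
P1 against Right: payoffs 3, 6 → best response D.
P2 against U: payoffs 5, 1 → best response Left.
P2 against D: payoffs 3, 13 → best response Right.
Mutual best responses: (U, Left); (D, Right).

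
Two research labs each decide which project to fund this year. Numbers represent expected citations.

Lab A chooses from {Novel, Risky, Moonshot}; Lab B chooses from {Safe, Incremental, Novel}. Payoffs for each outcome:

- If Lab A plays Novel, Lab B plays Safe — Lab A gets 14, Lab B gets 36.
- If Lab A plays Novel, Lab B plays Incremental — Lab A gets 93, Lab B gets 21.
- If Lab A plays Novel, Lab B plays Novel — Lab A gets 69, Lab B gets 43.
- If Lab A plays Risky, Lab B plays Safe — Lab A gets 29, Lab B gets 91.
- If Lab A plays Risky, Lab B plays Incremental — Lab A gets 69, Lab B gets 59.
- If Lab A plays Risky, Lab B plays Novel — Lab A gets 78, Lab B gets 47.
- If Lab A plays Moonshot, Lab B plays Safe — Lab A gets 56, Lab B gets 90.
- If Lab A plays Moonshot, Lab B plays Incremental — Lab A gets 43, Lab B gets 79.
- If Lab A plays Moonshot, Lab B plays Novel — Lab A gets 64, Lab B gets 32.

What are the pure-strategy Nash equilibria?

(Novel, Safe): Lab A can switch to Risky (14 → 29). Not NE.
(Novel, Incremental): Lab B can switch to Safe (21 → 36). Not NE.
(Novel, Novel): Lab A can switch to Risky (69 → 78). Not NE.
(Risky, Safe): Lab A can switch to Moonshot (29 → 56). Not NE.
(Risky, Incremental): Lab A can switch to Novel (69 → 93). Not NE.
(Risky, Novel): Lab B can switch to Safe (47 → 91). Not NE.
(Moonshot, Safe): Lab A gets 56, best alternative 29; Lab B gets 90, best alternative 79. No profitable deviation — NE.
(The remaining 2 profiles each have a profitable deviation by the same check.)

Pure NE: (Moonshot, Safe)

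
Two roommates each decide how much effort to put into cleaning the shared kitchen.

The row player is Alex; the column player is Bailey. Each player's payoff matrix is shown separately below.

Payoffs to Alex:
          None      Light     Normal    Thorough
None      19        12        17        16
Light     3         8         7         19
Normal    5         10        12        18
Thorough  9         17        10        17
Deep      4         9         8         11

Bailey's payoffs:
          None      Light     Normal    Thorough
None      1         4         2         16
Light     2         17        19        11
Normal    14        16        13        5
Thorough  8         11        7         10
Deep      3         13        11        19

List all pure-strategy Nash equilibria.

For each player, find the best response to each opponent profile; mutual best responses are the pure NE.
Alex against None: payoffs 19, 3, 5, 9, 4 → best response None.
Alex against Light: payoffs 12, 8, 10, 17, 9 → best response Thorough.
Alex against Normal: payoffs 17, 7, 12, 10, 8 → best response None.
Alex against Thorough: payoffs 16, 19, 18, 17, 11 → best response Light.
Bailey against None: payoffs 1, 4, 2, 16 → best response Thorough.
Bailey against Light: payoffs 2, 17, 19, 11 → best response Normal.
Bailey against Normal: payoffs 14, 16, 13, 5 → best response Light.
Bailey against Thorough: payoffs 8, 11, 7, 10 → best response Light.
Bailey against Deep: payoffs 3, 13, 11, 19 → best response Thorough.
Mutual best responses: (Thorough, Light).

The unique pure-strategy Nash equilibrium is (Thorough, Light).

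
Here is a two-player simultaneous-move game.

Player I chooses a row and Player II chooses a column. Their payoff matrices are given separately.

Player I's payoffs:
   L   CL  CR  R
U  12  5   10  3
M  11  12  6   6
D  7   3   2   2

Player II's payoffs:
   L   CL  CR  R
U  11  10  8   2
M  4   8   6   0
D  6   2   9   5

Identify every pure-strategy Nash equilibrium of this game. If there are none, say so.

The pure Nash equilibria are (U, L) and (M, CL).

For each strategy profile, look for a profitable unilateral deviation.
(U, L): Player I gets 12, best alternative 11; Player II gets 11, best alternative 10. No profitable deviation — NE.
(U, CL): Player I can switch to M (5 → 12). Not NE.
(U, CR): Player II can switch to L (8 → 11). Not NE.
(U, R): Player I can switch to M (3 → 6). Not NE.
(M, L): Player I can switch to U (11 → 12). Not NE.
(M, CL): Player I gets 12, best alternative 5; Player II gets 8, best alternative 6. No profitable deviation — NE.
(M, CR): Player I can switch to U (6 → 10). Not NE.
(M, R): Player II can switch to L (0 → 4). Not NE.
(D, L): Player I can switch to U (7 → 12). Not NE.
(D, CL): Player I can switch to U (3 → 5). Not NE.
(D, CR): Player I can switch to U (2 → 10). Not NE.
(D, R): Player I can switch to U (2 → 3). Not NE.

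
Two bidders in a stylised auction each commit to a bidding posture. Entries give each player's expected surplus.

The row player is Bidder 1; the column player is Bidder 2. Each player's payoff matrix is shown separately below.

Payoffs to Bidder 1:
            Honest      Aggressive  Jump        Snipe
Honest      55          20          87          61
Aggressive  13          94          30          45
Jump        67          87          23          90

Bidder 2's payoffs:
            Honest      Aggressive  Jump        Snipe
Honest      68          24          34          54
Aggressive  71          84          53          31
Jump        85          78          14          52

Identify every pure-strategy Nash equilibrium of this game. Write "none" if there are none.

Pure-strategy Nash equilibria: (Aggressive, Aggressive), (Jump, Honest)

Mark each player's best response to every combination of opponents' strategies; a profile where every player is best-responding is a pure Nash equilibrium.
Bidder 1 against Honest: payoffs 55, 13, 67 → best response Jump.
Bidder 1 against Aggressive: payoffs 20, 94, 87 → best response Aggressive.
Bidder 1 against Jump: payoffs 87, 30, 23 → best response Honest.
Bidder 1 against Snipe: payoffs 61, 45, 90 → best response Jump.
Bidder 2 against Honest: payoffs 68, 24, 34, 54 → best response Honest.
Bidder 2 against Aggressive: payoffs 71, 84, 53, 31 → best response Aggressive.
Bidder 2 against Jump: payoffs 85, 78, 14, 52 → best response Honest.
Mutual best responses: (Aggressive, Aggressive); (Jump, Honest).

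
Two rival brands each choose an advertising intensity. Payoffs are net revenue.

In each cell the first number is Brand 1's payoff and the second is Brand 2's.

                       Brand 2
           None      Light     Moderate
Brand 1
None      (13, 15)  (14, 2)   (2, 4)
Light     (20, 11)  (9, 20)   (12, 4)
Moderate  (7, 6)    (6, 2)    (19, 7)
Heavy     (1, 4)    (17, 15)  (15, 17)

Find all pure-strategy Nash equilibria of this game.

The unique pure-strategy Nash equilibrium is (Moderate, Moderate).

Brand 1 against None: payoffs 13, 20, 7, 1 → best response Light.
Brand 1 against Light: payoffs 14, 9, 6, 17 → best response Heavy.
Brand 1 against Moderate: payoffs 2, 12, 19, 15 → best response Moderate.
Brand 2 against None: payoffs 15, 2, 4 → best response None.
Brand 2 against Light: payoffs 11, 20, 4 → best response Light.
Brand 2 against Moderate: payoffs 6, 2, 7 → best response Moderate.
Brand 2 against Heavy: payoffs 4, 15, 17 → best response Moderate.
Mutual best responses: (Moderate, Moderate).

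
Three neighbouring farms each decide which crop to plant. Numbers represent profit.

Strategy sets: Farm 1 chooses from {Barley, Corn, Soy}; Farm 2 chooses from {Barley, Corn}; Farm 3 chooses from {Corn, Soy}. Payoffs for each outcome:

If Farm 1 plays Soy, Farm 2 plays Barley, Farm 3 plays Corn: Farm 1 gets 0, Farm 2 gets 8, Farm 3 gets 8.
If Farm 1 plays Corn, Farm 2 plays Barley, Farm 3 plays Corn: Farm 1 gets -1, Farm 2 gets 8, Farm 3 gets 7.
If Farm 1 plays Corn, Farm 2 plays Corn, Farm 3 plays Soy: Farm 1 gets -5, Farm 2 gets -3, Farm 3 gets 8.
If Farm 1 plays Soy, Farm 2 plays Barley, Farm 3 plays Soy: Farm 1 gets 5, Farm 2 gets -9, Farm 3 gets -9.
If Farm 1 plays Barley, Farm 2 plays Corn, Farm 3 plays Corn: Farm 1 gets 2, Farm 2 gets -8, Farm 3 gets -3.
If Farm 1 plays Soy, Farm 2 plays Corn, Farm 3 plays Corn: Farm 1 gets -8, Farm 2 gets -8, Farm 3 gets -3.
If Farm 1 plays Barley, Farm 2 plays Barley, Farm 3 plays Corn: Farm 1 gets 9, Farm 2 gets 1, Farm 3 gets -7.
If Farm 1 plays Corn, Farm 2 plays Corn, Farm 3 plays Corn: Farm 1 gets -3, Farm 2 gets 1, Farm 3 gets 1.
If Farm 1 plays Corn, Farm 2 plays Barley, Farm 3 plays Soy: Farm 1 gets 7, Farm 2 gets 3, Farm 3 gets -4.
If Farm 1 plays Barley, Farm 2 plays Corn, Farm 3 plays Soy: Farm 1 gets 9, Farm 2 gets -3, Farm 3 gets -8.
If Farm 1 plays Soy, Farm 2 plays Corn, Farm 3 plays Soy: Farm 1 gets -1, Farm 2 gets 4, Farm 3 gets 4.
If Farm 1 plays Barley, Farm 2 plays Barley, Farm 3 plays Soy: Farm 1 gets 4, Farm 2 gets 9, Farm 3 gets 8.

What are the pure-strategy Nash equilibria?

For each player, find the best response to each opponent profile; mutual best responses are the pure NE.
Farm 1 against (Barley, Corn): payoffs 9, -1, 0 → best response Barley.
Farm 1 against (Barley, Soy): payoffs 4, 7, 5 → best response Corn.
Farm 1 against (Corn, Corn): payoffs 2, -3, -8 → best response Barley.
Farm 1 against (Corn, Soy): payoffs 9, -5, -1 → best response Barley.
Farm 2 against (Barley, Corn): payoffs 1, -8 → best response Barley.
Farm 2 against (Barley, Soy): payoffs 9, -3 → best response Barley.
Farm 2 against (Corn, Corn): payoffs 8, 1 → best response Barley.
Farm 2 against (Corn, Soy): payoffs 3, -3 → best response Barley.
Farm 2 against (Soy, Corn): payoffs 8, -8 → best response Barley.
Farm 2 against (Soy, Soy): payoffs -9, 4 → best response Corn.
Farm 3 against (Barley, Barley): payoffs -7, 8 → best response Soy.
Farm 3 against (Barley, Corn): payoffs -3, -8 → best response Corn.
Farm 3 against (Corn, Barley): payoffs 7, -4 → best response Corn.
Farm 3 against (Corn, Corn): payoffs 1, 8 → best response Soy.
Farm 3 against (Soy, Barley): payoffs 8, -9 → best response Corn.
Farm 3 against (Soy, Corn): payoffs -3, 4 → best response Soy.
No profile is a mutual best response for all players.

There is no pure-strategy Nash equilibrium.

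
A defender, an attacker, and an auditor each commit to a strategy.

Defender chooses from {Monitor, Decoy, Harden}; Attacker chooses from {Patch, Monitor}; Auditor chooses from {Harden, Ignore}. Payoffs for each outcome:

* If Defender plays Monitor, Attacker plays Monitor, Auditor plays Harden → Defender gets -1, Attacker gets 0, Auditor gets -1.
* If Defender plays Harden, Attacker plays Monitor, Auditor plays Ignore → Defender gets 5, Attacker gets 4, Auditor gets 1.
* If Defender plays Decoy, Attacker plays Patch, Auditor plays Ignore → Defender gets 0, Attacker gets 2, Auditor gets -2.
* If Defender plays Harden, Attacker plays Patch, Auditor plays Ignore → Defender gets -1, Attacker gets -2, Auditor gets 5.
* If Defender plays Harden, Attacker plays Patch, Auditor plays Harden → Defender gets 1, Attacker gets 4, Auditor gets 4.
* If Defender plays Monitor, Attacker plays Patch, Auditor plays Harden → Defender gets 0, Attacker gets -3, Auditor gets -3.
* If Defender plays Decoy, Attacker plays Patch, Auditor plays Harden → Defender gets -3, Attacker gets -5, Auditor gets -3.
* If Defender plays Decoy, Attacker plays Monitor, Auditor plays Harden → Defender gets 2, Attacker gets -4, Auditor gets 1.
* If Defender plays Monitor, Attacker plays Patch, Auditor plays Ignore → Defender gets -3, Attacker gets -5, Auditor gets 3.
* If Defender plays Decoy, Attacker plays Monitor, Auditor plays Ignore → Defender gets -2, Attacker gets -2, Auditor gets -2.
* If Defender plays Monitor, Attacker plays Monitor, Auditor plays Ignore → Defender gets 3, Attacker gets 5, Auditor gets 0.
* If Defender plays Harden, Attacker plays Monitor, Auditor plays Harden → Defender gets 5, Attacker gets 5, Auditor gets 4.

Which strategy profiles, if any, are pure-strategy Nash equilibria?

(Decoy, Patch, Ignore) and (Harden, Monitor, Harden)

(Monitor, Patch, Harden): Defender can switch to Harden (0 → 1). Not NE.
(Monitor, Patch, Ignore): Defender can switch to Decoy (-3 → 0). Not NE.
(Monitor, Monitor, Harden): Defender can switch to Decoy (-1 → 2). Not NE.
(Monitor, Monitor, Ignore): Defender can switch to Harden (3 → 5). Not NE.
(Decoy, Patch, Harden): Defender can switch to Monitor (-3 → 0). Not NE.
(Decoy, Patch, Ignore): Defender gets 0, best alternative -1; Attacker gets 2, best alternative -2; Auditor gets -2, best alternative -3. No profitable deviation — NE.
(Decoy, Monitor, Harden): Defender can switch to Harden (2 → 5). Not NE.
(Decoy, Monitor, Ignore): Defender can switch to Monitor (-2 → 3). Not NE.
(Harden, Patch, Harden): Attacker can switch to Monitor (4 → 5). Not NE.
(Harden, Monitor, Harden): Defender gets 5, best alternative 2; Attacker gets 5, best alternative 4; Auditor gets 4, best alternative 1. No profitable deviation — NE.
(The remaining 2 profiles each have a profitable deviation by the same check.)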